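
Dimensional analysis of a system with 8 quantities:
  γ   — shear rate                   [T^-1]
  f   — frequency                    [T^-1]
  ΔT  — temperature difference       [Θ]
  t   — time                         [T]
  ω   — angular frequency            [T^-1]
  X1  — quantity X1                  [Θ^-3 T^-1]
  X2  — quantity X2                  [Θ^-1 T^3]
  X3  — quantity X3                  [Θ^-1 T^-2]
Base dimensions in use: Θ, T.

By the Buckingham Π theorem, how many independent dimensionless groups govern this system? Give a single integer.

Exponent matrix [Θ,T] × [γ,f,ΔT,t,ω,X1,X2,X3]:
  Θ: [ 0  0  1  0  0 -3 -1 -1]
  T: [-1 -1  0  1 -1 -1  3 -2]
RREF → pivots at {γ,ΔT} ⇒ r = 2
8 vars − rank 2 = 6 Π groups

6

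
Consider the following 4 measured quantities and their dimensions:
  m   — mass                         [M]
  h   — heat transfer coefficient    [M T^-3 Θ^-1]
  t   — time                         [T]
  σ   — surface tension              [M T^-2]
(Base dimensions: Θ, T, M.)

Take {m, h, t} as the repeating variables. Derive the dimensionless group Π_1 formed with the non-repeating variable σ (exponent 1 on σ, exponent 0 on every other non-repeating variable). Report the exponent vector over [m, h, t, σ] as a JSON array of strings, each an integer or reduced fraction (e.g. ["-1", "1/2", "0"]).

Exponent matrix [Θ,T,M] × [m,h,t,σ]:
  Θ: [ 0 -1  0  0]
  T: [ 0 -3  1 -2]
  M: [ 1  1  0  1]
RREF → pivots at {m,h,t} ⇒ r = 3
Repeat: m,h,t; free: σ
RREF:
  r0: [   1    0    0    1]
  r1: [   0    1    0    0]
  r2: [   0    0    1   -2]
Fix exponent of σ at 1; solve each RREF row for its pivot's exponent:
  r0: exp(m) + (1)·1 = 0 ⇒ exp(m) = -1
  r1: exp(h) + (0)·1 = 0 ⇒ exp(h) = 0
  r2: exp(t) + (-2)·1 = 0 ⇒ exp(t) = 2
Π_1 = m^-1 · t^2 · σ

["-1", "0", "2", "1"]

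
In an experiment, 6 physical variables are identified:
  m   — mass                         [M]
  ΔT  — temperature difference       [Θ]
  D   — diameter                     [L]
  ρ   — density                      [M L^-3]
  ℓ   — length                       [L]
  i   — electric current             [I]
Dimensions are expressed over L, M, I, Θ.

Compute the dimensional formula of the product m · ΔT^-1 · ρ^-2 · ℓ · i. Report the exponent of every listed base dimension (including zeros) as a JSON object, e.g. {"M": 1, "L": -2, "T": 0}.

Write exponents as rows L,M,I,Θ / cols m,ΔT,D,ρ,ℓ,i:
  L: [ 0  0  1 -3  1  0]
  M: [ 1  0  0  1  0  0]
  I: [ 0  0  0  0  0  1]
  Θ: [ 0  1  0  0  0  0]
  [L]: (1)·0+(-1)·0+(-2)·-3+(1)·1+(1)·0 = 7
  [M]: (1)·1+(-1)·0+(-2)·1+(1)·0+(1)·0 = -1
  [I]: (1)·0+(-1)·0+(-2)·0+(1)·0+(1)·1 = 1
  [Θ]: (1)·0+(-1)·1+(-2)·0+(1)·0+(1)·0 = -1
⇒ L^7 M^-1 I Θ^-1

{"L": 7, "M": -1, "I": 1, "Θ": -1}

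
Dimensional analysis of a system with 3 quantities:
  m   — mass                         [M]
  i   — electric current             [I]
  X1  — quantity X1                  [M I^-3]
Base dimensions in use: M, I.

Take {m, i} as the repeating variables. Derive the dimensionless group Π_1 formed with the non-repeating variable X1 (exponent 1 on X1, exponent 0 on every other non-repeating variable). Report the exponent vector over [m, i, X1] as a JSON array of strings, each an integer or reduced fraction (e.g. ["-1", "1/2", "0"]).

Write exponents as rows M,I / cols m,i,X1:
  M: [ 1  0  1]
  I: [ 0  1 -3]
RREF → pivots at {m,i} ⇒ r = 2
Repeat: m,i; free: X1
RREF:
  r0: [   1    0    1]
  r1: [   0    1   -3]
Fix exponent of X1 at 1; solve each RREF row for its pivot's exponent:
  r0: exp(m) + (1)·1 = 0 ⇒ exp(m) = -1
  r1: exp(i) + (-3)·1 = 0 ⇒ exp(i) = 3
Π_1 = m^-1 · i^3 · X1

["-1", "3", "1"]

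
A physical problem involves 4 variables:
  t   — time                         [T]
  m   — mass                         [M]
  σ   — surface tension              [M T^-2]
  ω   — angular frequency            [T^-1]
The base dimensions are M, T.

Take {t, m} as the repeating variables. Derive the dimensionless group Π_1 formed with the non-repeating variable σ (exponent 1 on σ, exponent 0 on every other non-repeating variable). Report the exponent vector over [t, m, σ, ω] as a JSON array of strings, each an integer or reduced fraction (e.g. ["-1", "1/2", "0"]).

["2", "-1", "1", "0"]

Write exponents as rows M,T / cols t,m,σ,ω:
  M: [ 0  1  1  0]
  T: [ 1  0 -2 -1]
RREF → pivots at {t,m} ⇒ r = 2
Repeat: t,m; free: σ,ω
RREF:
  r0: [   1    0   -2   -1]
  r1: [   0    1    1    0]
Fix exponent of σ at 1, ω at 0; solve each RREF row for its pivot's exponent:
  r0: exp(t) + (-2)·1 = 0 ⇒ exp(t) = 2
  r1: exp(m) + (1)·1 = 0 ⇒ exp(m) = -1
Π_1 = t^2 · m^-1 · σ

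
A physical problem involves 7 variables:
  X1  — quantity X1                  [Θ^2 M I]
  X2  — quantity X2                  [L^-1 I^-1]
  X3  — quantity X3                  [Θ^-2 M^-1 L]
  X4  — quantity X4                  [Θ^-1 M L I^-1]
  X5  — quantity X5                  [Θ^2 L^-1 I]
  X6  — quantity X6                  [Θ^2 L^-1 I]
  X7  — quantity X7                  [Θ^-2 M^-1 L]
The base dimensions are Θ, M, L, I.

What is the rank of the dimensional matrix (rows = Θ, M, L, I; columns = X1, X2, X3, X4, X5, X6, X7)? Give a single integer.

3

Exponent matrix [Θ,M,L,I] × [X1,X2,X3,X4,X5,X6,X7]:
  Θ: [ 2  0 -2 -1  2  2 -2]
  M: [ 1  0 -1  1  0  0 -1]
  L: [ 0 -1  1  1 -1 -1  1]
  I: [ 1 -1  0 -1  1  1  0]
Row reduction gives pivot columns X1,X2,X4; rank = 3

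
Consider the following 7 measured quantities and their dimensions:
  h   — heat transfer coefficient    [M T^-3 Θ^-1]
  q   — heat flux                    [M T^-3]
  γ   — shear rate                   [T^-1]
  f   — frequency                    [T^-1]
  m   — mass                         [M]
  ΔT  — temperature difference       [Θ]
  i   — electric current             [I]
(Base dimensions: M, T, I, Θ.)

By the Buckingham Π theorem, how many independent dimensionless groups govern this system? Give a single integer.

Write exponents as rows M,T,I,Θ / cols h,q,γ,f,m,ΔT,i:
  M: [ 1  1  0  0  1  0  0]
  T: [-3 -3 -1 -1  0  0  0]
  I: [ 0  0  0  0  0  0  1]
  Θ: [-1  0  0  0  0  1  0]
Echelon form has 4 nonzero rows (pivots: h,q,γ,i)
n=7, r=4 ⇒ 3 dimensionless groups

3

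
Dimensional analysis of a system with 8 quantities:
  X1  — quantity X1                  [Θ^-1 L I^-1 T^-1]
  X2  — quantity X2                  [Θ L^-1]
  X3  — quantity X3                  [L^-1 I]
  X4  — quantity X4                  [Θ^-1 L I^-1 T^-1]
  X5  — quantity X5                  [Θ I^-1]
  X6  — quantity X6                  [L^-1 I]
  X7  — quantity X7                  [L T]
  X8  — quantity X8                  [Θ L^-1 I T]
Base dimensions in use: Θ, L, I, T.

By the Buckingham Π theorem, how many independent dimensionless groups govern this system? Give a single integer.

5

Write exponents as rows Θ,L,I,T / cols X1,X2,X3,X4,X5,X6,X7,X8:
  Θ: [-1  1  0 -1  1  0  0  1]
  L: [ 1 -1 -1  1  0 -1  1 -1]
  I: [-1  0  1 -1 -1  1  0  1]
  T: [-1  0  0 -1  0  0  1  1]
Echelon form has 3 nonzero rows (pivots: X1,X2,X3)
8 vars − rank 3 = 5 Π groups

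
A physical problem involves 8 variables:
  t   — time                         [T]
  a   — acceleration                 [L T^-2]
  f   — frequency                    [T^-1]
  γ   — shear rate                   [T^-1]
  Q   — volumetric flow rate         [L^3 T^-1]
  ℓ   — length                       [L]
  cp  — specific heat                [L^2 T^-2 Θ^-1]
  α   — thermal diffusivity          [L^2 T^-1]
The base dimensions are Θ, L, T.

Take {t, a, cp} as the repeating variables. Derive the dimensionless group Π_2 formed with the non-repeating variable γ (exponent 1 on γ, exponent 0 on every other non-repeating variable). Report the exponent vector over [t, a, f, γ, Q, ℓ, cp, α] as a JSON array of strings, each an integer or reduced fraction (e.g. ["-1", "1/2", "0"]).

Dimensional matrix (Θ×L×T by t×a×f×γ×Q×ℓ×cp×α):
  Θ: [ 0  0  0  0  0  0 -1  0]
  L: [ 0  1  0  0  3  1  2  2]
  T: [ 1 -2 -1 -1 -1  0 -2 -1]
Row reduction gives pivot columns t,a,cp; rank = 3
Pivot set = {t,a,cp}, free = {f,γ,Q,ℓ,α}
RREF:
  r0: [   1    0   -1   -1    5    2    0    3]
  r1: [   0    1    0    0    3    1    0    2]
  r2: [   0    0    0    0    0    0    1    0]
Fix exponent of γ at 1, f at 0, Q at 0, ℓ at 0, α at 0; solve each RREF row for its pivot's exponent:
  r0: exp(t) + (-1)·1 = 0 ⇒ exp(t) = 1
  r1: exp(a) + (0)·1 = 0 ⇒ exp(a) = 0
  r2: exp(cp) + (0)·1 = 0 ⇒ exp(cp) = 0
Π_2 = t · γ

["1", "0", "0", "1", "0", "0", "0", "0"]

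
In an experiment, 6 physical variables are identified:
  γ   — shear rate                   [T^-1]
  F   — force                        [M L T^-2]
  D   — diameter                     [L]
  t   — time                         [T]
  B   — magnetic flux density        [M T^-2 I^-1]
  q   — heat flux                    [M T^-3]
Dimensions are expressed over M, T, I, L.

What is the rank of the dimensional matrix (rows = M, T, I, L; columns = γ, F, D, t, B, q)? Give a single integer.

4

Write exponents as rows M,T,I,L / cols γ,F,D,t,B,q:
  M: [ 0  1  0  0  1  1]
  T: [-1 -2  0  1 -2 -3]
  I: [ 0  0  0  0 -1  0]
  L: [ 0  1  1  0  0  0]
Echelon form has 4 nonzero rows (pivots: γ,F,D,B)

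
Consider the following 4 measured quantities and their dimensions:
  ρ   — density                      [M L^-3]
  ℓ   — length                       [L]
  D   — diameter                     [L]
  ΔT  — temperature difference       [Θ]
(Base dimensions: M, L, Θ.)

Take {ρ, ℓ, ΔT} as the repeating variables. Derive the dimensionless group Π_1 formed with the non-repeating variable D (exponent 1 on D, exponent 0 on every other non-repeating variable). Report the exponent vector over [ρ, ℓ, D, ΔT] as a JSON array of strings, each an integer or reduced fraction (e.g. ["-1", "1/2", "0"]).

["0", "-1", "1", "0"]

Dimensional matrix (M×L×Θ by ρ×ℓ×D×ΔT):
  M: [ 1  0  0  0]
  L: [-3  1  1  0]
  Θ: [ 0  0  0  1]
Row reduction gives pivot columns ρ,ℓ,ΔT; rank = 3
Repeat: ρ,ℓ,ΔT; free: D
RREF:
  r0: [   1    0    0    0]
  r1: [   0    1    1    0]
  r2: [   0    0    0    1]
Fix exponent of D at 1; solve each RREF row for its pivot's exponent:
  r0: exp(ρ) + (0)·1 = 0 ⇒ exp(ρ) = 0
  r1: exp(ℓ) + (1)·1 = 0 ⇒ exp(ℓ) = -1
  r2: exp(ΔT) + (0)·1 = 0 ⇒ exp(ΔT) = 0
Π_1 = ℓ^-1 · D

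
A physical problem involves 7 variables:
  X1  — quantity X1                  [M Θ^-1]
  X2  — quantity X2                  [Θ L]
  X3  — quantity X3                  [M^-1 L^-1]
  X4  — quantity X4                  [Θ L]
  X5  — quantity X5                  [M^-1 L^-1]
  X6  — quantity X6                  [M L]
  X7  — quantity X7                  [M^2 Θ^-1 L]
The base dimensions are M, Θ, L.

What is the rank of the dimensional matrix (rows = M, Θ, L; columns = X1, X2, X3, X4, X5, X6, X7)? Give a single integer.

2

Exponent matrix [M,Θ,L] × [X1,X2,X3,X4,X5,X6,X7]:
  M: [ 1  0 -1  0 -1  1  2]
  Θ: [-1  1  0  1  0  0 -1]
  L: [ 0  1 -1  1 -1  1  1]
Echelon form has 2 nonzero rows (pivots: X1,X2)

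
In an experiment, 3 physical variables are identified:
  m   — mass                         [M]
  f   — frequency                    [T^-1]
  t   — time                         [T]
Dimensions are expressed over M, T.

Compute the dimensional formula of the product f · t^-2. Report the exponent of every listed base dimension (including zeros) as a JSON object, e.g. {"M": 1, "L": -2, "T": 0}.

Write exponents as rows M,T / cols m,f,t:
  M: [ 1  0  0]
  T: [ 0 -1  1]
  [M]: (1)·0+(-2)·0 = 0
  [T]: (1)·-1+(-2)·1 = -3
⇒ T^-3

{"M": 0, "T": -3}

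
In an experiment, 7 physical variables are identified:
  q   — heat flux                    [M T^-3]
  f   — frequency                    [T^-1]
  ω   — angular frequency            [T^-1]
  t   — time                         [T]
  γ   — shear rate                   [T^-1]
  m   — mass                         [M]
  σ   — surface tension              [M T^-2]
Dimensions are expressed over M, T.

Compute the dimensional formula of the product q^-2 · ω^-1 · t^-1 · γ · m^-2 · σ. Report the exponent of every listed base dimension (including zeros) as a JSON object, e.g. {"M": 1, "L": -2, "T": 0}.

Exponent matrix [M,T] × [q,f,ω,t,γ,m,σ]:
  M: [ 1  0  0  0  0  1  1]
  T: [-3 -1 -1  1 -1  0 -2]
  [M]: (-2)·1+(-1)·0+(-1)·0+(1)·0+(-2)·1+(1)·1 = -3
  [T]: (-2)·-3+(-1)·-1+(-1)·1+(1)·-1+(-2)·0+(1)·-2 = 3
⇒ M^-3 T^3

{"M": -3, "T": 3}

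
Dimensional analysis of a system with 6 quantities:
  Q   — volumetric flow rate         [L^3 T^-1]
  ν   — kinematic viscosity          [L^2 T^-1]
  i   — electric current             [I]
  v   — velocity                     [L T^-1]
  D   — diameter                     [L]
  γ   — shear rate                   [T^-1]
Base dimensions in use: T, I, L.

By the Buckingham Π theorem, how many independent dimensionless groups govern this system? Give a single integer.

3

Write exponents as rows T,I,L / cols Q,ν,i,v,D,γ:
  T: [-1 -1  0 -1  0 -1]
  I: [ 0  0  1  0  0  0]
  L: [ 3  2  0  1  1  0]
Echelon form has 3 nonzero rows (pivots: Q,ν,i)
Π count = n − r = 6 − 3 = 3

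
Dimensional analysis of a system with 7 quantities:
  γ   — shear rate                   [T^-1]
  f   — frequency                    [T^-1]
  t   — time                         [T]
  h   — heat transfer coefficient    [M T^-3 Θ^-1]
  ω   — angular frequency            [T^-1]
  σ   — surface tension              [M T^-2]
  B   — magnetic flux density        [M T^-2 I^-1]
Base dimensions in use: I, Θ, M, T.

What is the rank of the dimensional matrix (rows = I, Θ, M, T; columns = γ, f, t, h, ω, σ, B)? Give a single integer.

4

Dimensional matrix (I×Θ×M×T by γ×f×t×h×ω×σ×B):
  I: [ 0  0  0  0  0  0 -1]
  Θ: [ 0  0  0 -1  0  0  0]
  M: [ 0  0  0  1  0  1  1]
  T: [-1 -1  1 -3 -1 -2 -2]
RREF → pivots at {γ,h,σ,B} ⇒ r = 4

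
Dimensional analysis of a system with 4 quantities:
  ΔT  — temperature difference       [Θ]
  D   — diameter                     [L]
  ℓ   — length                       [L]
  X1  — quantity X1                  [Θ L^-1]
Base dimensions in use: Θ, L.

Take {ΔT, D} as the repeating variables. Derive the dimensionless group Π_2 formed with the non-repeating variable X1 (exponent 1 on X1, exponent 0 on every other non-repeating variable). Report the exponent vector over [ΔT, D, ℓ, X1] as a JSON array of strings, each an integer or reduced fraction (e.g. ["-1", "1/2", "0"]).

["-1", "1", "0", "1"]

Exponent matrix [Θ,L] × [ΔT,D,ℓ,X1]:
  Θ: [ 1  0  0  1]
  L: [ 0  1  1 -1]
Echelon form has 2 nonzero rows (pivots: ΔT,D)
Repeat: ΔT,D; free: ℓ,X1
RREF:
  r0: [   1    0    0    1]
  r1: [   0    1    1   -1]
Fix exponent of X1 at 1, ℓ at 0; solve each RREF row for its pivot's exponent:
  r0: exp(ΔT) + (1)·1 = 0 ⇒ exp(ΔT) = -1
  r1: exp(D) + (-1)·1 = 0 ⇒ exp(D) = 1
Π_2 = ΔT^-1 · D · X1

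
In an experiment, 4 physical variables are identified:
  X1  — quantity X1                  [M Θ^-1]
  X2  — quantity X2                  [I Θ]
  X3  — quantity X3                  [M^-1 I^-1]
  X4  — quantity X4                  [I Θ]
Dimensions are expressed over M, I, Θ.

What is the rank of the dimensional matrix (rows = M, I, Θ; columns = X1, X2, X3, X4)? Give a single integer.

Write exponents as rows M,I,Θ / cols X1,X2,X3,X4:
  M: [ 1  0 -1  0]
  I: [ 0  1 -1  1]
  Θ: [-1  1  0  1]
Echelon form has 2 nonzero rows (pivots: X1,X2)

2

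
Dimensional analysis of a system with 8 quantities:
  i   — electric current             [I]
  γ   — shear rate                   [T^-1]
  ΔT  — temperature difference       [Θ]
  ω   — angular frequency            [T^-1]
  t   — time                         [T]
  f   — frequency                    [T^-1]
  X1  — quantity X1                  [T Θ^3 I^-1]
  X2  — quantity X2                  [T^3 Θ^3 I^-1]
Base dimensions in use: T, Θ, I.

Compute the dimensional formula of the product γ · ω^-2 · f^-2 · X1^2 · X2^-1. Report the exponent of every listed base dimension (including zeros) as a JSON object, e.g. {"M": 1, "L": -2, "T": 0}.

Dimensional matrix (T×Θ×I by i×γ×ΔT×ω×t×f×X1×X2):
  T: [ 0 -1  0 -1  1 -1  1  3]
  Θ: [ 0  0  1  0  0  0  3  3]
  I: [ 1  0  0  0  0  0 -1 -1]
  [T]: (1)·-1+(-2)·-1+(-2)·-1+(2)·1+(-1)·3 = 2
  [Θ]: (1)·0+(-2)·0+(-2)·0+(2)·3+(-1)·3 = 3
  [I]: (1)·0+(-2)·0+(-2)·0+(2)·-1+(-1)·-1 = -1
⇒ T^2 Θ^3 I^-1

{"T": 2, "Θ": 3, "I": -1}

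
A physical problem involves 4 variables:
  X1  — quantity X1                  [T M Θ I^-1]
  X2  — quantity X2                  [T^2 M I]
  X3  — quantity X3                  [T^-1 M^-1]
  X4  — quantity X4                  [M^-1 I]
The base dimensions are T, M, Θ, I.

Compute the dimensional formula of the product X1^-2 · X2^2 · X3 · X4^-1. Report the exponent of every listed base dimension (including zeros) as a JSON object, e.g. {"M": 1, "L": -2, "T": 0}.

Write exponents as rows T,M,Θ,I / cols X1,X2,X3,X4:
  T: [ 1  2 -1  0]
  M: [ 1  1 -1 -1]
  Θ: [ 1  0  0  0]
  I: [-1  1  0  1]
  [T]: (-2)·1+(2)·2+(1)·-1+(-1)·0 = 1
  [M]: (-2)·1+(2)·1+(1)·-1+(-1)·-1 = 0
  [Θ]: (-2)·1+(2)·0+(1)·0+(-1)·0 = -2
  [I]: (-2)·-1+(2)·1+(1)·0+(-1)·1 = 3
⇒ T Θ^-2 I^3

{"T": 1, "M": 0, "Θ": -2, "I": 3}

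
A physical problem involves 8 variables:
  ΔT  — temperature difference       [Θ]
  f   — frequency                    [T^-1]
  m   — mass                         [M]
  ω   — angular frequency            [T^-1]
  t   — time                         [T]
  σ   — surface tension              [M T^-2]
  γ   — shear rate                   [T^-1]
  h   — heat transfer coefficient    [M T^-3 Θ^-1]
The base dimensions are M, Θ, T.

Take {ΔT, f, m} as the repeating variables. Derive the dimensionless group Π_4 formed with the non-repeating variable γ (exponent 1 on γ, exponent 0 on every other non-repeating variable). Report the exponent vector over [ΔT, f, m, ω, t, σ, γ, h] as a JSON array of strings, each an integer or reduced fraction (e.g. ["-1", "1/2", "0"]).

["0", "-1", "0", "0", "0", "0", "1", "0"]

Exponent matrix [M,Θ,T] × [ΔT,f,m,ω,t,σ,γ,h]:
  M: [ 0  0  1  0  0  1  0  1]
  Θ: [ 1  0  0  0  0  0  0 -1]
  T: [ 0 -1  0 -1  1 -2 -1 -3]
Row reduction gives pivot columns ΔT,f,m; rank = 3
Repeat: ΔT,f,m; free: ω,t,σ,γ,h
RREF:
  r0: [   1    0    0    0    0    0    0   -1]
  r1: [   0    1    0    1   -1    2    1    3]
  r2: [   0    0    1    0    0    1    0    1]
Fix exponent of γ at 1, ω at 0, t at 0, σ at 0, h at 0; solve each RREF row for its pivot's exponent:
  r0: exp(ΔT) + (0)·1 = 0 ⇒ exp(ΔT) = 0
  r1: exp(f) + (1)·1 = 0 ⇒ exp(f) = -1
  r2: exp(m) + (0)·1 = 0 ⇒ exp(m) = 0
Π_4 = f^-1 · γ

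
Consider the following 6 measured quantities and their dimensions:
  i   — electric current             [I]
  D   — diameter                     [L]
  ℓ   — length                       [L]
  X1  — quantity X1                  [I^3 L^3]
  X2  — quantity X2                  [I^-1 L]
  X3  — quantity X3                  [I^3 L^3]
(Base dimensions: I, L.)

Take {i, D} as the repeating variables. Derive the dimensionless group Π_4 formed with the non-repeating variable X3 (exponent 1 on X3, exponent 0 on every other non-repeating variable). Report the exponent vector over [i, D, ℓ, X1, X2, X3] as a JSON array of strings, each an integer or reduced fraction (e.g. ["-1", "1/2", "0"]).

["-3", "-3", "0", "0", "0", "1"]

Write exponents as rows I,L / cols i,D,ℓ,X1,X2,X3:
  I: [ 1  0  0  3 -1  3]
  L: [ 0  1  1  3  1  3]
Echelon form has 2 nonzero rows (pivots: i,D)
Repeat: i,D; free: ℓ,X1,X2,X3
RREF:
  r0: [   1    0    0    3   -1    3]
  r1: [   0    1    1    3    1    3]
Fix exponent of X3 at 1, ℓ at 0, X1 at 0, X2 at 0; solve each RREF row for its pivot's exponent:
  r0: exp(i) + (3)·1 = 0 ⇒ exp(i) = -3
  r1: exp(D) + (3)·1 = 0 ⇒ exp(D) = -3
Π_4 = i^-3 · D^-3 · X3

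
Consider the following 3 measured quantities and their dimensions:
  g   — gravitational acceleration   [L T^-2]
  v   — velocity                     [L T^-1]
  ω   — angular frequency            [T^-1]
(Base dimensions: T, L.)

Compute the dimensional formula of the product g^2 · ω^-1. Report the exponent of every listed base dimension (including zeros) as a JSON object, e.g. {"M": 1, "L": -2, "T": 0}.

Write exponents as rows T,L / cols g,v,ω:
  T: [-2 -1 -1]
  L: [ 1  1  0]
  [T]: (2)·-2+(-1)·-1 = -3
  [L]: (2)·1+(-1)·0 = 2
⇒ T^-3 L^2

{"T": -3, "L": 2}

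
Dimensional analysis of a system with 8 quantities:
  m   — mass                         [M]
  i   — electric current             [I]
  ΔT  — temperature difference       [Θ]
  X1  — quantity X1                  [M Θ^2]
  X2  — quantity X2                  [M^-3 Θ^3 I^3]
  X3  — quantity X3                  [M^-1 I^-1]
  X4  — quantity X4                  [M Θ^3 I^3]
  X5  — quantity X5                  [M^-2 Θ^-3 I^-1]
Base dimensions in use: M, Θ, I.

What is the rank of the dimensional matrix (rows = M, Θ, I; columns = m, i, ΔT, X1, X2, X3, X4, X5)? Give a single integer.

Exponent matrix [M,Θ,I] × [m,i,ΔT,X1,X2,X3,X4,X5]:
  M: [ 1  0  0  1 -3 -1  1 -2]
  Θ: [ 0  0  1  2  3  0  3 -3]
  I: [ 0  1  0  0  3 -1  3 -1]
Echelon form has 3 nonzero rows (pivots: m,i,ΔT)

3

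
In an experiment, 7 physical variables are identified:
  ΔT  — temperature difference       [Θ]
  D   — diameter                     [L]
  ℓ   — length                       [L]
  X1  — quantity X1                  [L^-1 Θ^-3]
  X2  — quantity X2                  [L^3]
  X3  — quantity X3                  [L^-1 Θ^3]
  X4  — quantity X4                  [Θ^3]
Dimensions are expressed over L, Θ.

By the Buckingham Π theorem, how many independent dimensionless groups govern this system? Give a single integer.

Write exponents as rows L,Θ / cols ΔT,D,ℓ,X1,X2,X3,X4:
  L: [ 0  1  1 -1  3 -1  0]
  Θ: [ 1  0  0 -3  0  3  3]
Row reduction gives pivot columns ΔT,D; rank = 2
n=7, r=2 ⇒ 5 dimensionless groups

5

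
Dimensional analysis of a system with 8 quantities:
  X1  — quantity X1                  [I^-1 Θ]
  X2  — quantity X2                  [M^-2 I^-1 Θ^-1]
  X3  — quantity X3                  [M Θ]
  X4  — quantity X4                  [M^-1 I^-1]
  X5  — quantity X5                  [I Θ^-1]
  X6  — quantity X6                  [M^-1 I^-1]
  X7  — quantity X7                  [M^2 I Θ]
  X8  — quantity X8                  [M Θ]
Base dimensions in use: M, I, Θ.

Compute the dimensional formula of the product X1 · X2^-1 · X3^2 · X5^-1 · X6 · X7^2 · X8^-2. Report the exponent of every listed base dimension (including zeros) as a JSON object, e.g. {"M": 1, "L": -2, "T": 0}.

Write exponents as rows M,I,Θ / cols X1,X2,X3,X4,X5,X6,X7,X8:
  M: [ 0 -2  1 -1  0 -1  2  1]
  I: [-1 -1  0 -1  1 -1  1  0]
  Θ: [ 1 -1  1  0 -1  0  1  1]
  [M]: (1)·0+(-1)·-2+(2)·1+(-1)·0+(1)·-1+(2)·2+(-2)·1 = 5
  [I]: (1)·-1+(-1)·-1+(2)·0+(-1)·1+(1)·-1+(2)·1+(-2)·0 = 0
  [Θ]: (1)·1+(-1)·-1+(2)·1+(-1)·-1+(1)·0+(2)·1+(-2)·1 = 5
⇒ M^5 Θ^5

{"M": 5, "I": 0, "Θ": 5}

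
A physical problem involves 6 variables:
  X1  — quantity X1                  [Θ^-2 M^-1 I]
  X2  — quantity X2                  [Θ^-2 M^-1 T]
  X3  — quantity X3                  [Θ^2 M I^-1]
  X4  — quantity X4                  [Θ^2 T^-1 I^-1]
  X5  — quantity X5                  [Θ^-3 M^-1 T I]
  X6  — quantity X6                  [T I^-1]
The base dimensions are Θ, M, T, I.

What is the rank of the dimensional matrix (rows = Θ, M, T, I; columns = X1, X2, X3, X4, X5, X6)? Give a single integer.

Write exponents as rows Θ,M,T,I / cols X1,X2,X3,X4,X5,X6:
  Θ: [-2 -2  2  2 -3  0]
  M: [-1 -1  1  0 -1  0]
  T: [ 0  1  0 -1  1  1]
  I: [ 1  0 -1 -1  1 -1]
Echelon form has 3 nonzero rows (pivots: X1,X2,X4)

3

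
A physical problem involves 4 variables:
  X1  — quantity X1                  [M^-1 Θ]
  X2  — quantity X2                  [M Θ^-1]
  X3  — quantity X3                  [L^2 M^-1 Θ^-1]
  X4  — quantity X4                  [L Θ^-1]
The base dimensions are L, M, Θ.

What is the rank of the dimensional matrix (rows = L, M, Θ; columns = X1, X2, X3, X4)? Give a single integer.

2

Dimensional matrix (L×M×Θ by X1×X2×X3×X4):
  L: [ 0  0  2  1]
  M: [-1  1 -1  0]
  Θ: [ 1 -1 -1 -1]
RREF → pivots at {X1,X3} ⇒ r = 2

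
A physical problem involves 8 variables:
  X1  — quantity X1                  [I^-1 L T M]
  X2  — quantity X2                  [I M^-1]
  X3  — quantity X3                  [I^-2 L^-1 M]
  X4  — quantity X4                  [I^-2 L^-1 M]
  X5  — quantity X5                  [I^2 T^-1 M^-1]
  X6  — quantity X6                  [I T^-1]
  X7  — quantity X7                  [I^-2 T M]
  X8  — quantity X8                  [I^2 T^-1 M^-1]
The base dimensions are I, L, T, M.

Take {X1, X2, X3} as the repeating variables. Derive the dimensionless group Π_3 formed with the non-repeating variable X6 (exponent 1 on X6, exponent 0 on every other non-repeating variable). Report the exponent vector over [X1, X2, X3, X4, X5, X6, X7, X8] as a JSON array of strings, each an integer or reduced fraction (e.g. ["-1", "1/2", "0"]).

["1", "2", "1", "0", "0", "1", "0", "0"]

Write exponents as rows I,L,T,M / cols X1,X2,X3,X4,X5,X6,X7,X8:
  I: [-1  1 -2 -2  2  1 -2  2]
  L: [ 1  0 -1 -1  0  0  0  0]
  T: [ 1  0  0  0 -1 -1  1 -1]
  M: [ 1 -1  1  1 -1  0  1 -1]
RREF → pivots at {X1,X2,X3} ⇒ r = 3
Repeat: X1,X2,X3; free: X4,X5,X6,X7,X8
RREF:
  r0: [   1    0    0    0   -1   -1    1   -1]
  r1: [   0    1    0    0   -1   -2    1   -1]
  r2: [   0    0    1    1   -1   -1    1   -1]
  r3: [   0    0    0    0    0    0    0    0]
Fix exponent of X6 at 1, X4 at 0, X5 at 0, X7 at 0, X8 at 0; solve each RREF row for its pivot's exponent:
  r0: exp(X1) + (-1)·1 = 0 ⇒ exp(X1) = 1
  r1: exp(X2) + (-2)·1 = 0 ⇒ exp(X2) = 2
  r2: exp(X3) + (-1)·1 = 0 ⇒ exp(X3) = 1
Π_3 = X1 · X2^2 · X3 · X6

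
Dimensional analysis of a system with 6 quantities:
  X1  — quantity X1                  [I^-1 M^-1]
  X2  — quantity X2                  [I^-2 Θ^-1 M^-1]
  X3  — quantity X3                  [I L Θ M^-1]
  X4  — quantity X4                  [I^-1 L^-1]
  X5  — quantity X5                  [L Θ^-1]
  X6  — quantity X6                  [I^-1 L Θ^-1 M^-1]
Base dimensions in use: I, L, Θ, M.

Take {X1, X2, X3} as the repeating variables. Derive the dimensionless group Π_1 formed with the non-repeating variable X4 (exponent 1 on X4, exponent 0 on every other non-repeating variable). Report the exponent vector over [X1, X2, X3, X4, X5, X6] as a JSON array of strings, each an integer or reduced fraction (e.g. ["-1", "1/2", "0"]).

["-2", "1", "1", "1", "0", "0"]

Dimensional matrix (I×L×Θ×M by X1×X2×X3×X4×X5×X6):
  I: [-1 -2  1 -1  0 -1]
  L: [ 0  0  1 -1  1  1]
  Θ: [ 0 -1  1  0 -1 -1]
  M: [-1 -1 -1  0  0 -1]
RREF → pivots at {X1,X2,X3} ⇒ r = 3
Pivot set = {X1,X2,X3}, free = {X4,X5,X6}
RREF:
  r0: [   1    0    0    2   -3   -2]
  r1: [   0    1    0   -1    2    2]
  r2: [   0    0    1   -1    1    1]
  r3: [   0    0    0    0    0    0]
Fix exponent of X4 at 1, X5 at 0, X6 at 0; solve each RREF row for its pivot's exponent:
  r0: exp(X1) + (2)·1 = 0 ⇒ exp(X1) = -2
  r1: exp(X2) + (-1)·1 = 0 ⇒ exp(X2) = 1
  r2: exp(X3) + (-1)·1 = 0 ⇒ exp(X3) = 1
Π_1 = X1^-2 · X2 · X3 · X4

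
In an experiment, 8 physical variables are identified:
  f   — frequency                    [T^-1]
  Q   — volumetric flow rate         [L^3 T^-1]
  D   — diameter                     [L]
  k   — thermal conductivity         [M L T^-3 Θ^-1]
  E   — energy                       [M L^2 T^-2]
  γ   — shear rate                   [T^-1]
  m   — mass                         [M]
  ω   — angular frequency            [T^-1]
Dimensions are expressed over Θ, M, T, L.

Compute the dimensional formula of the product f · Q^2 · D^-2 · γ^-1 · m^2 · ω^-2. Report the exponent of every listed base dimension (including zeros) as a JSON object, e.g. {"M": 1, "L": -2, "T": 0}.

{"Θ": 0, "M": 2, "T": 0, "L": 4}

Write exponents as rows Θ,M,T,L / cols f,Q,D,k,E,γ,m,ω:
  Θ: [ 0  0  0 -1  0  0  0  0]
  M: [ 0  0  0  1  1  0  1  0]
  T: [-1 -1  0 -3 -2 -1  0 -1]
  L: [ 0  3  1  1  2  0  0  0]
  [Θ]: (1)·0+(2)·0+(-2)·0+(-1)·0+(2)·0+(-2)·0 = 0
  [M]: (1)·0+(2)·0+(-2)·0+(-1)·0+(2)·1+(-2)·0 = 2
  [T]: (1)·-1+(2)·-1+(-2)·0+(-1)·-1+(2)·0+(-2)·-1 = 0
  [L]: (1)·0+(2)·3+(-2)·1+(-1)·0+(2)·0+(-2)·0 = 4
⇒ M^2 L^4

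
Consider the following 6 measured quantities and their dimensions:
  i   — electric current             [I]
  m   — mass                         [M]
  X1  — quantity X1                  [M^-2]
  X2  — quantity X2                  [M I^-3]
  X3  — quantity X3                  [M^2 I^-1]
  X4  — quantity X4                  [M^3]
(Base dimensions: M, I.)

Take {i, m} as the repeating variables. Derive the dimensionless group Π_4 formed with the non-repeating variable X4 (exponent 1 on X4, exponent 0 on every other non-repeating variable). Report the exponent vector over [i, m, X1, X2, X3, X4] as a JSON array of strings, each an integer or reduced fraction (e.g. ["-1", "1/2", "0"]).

["0", "-3", "0", "0", "0", "1"]

Dimensional matrix (M×I by i×m×X1×X2×X3×X4):
  M: [ 0  1 -2  1  2  3]
  I: [ 1  0  0 -3 -1  0]
Echelon form has 2 nonzero rows (pivots: i,m)
Pivot set = {i,m}, free = {X1,X2,X3,X4}
RREF:
  r0: [   1    0    0   -3   -1    0]
  r1: [   0    1   -2    1    2    3]
Fix exponent of X4 at 1, X1 at 0, X2 at 0, X3 at 0; solve each RREF row for its pivot's exponent:
  r0: exp(i) + (0)·1 = 0 ⇒ exp(i) = 0
  r1: exp(m) + (3)·1 = 0 ⇒ exp(m) = -3
Π_4 = m^-3 · X4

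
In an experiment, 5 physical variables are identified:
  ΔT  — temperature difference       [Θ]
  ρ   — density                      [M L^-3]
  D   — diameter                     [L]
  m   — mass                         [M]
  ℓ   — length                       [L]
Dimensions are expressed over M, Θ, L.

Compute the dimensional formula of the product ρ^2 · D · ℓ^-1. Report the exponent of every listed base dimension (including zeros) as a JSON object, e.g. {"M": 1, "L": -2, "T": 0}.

{"M": 2, "Θ": 0, "L": -6}

Dimensional matrix (M×Θ×L by ΔT×ρ×D×m×ℓ):
  M: [ 0  1  0  1  0]
  Θ: [ 1  0  0  0  0]
  L: [ 0 -3  1  0  1]
  [M]: (2)·1+(1)·0+(-1)·0 = 2
  [Θ]: (2)·0+(1)·0+(-1)·0 = 0
  [L]: (2)·-3+(1)·1+(-1)·1 = -6
⇒ M^2 L^-6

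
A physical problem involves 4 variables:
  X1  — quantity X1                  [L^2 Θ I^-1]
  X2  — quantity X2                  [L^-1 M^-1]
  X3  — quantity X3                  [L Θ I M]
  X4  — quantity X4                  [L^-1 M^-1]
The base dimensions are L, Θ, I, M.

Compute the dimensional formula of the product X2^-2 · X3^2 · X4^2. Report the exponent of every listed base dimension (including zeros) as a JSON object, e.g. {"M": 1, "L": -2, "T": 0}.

Dimensional matrix (L×Θ×I×M by X1×X2×X3×X4):
  L: [ 2 -1  1 -1]
  Θ: [ 1  0  1  0]
  I: [-1  0  1  0]
  M: [ 0 -1  1 -1]
  [L]: (-2)·-1+(2)·1+(2)·-1 = 2
  [Θ]: (-2)·0+(2)·1+(2)·0 = 2
  [I]: (-2)·0+(2)·1+(2)·0 = 2
  [M]: (-2)·-1+(2)·1+(2)·-1 = 2
⇒ L^2 Θ^2 I^2 M^2

{"L": 2, "Θ": 2, "I": 2, "M": 2}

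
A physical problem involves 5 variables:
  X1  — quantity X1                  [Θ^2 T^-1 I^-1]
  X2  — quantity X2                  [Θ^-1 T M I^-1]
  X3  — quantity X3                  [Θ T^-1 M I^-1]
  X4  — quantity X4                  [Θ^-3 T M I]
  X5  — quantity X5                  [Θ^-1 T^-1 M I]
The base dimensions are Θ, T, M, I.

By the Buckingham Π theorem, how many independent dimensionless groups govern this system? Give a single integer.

2

Dimensional matrix (Θ×T×M×I by X1×X2×X3×X4×X5):
  Θ: [ 2 -1  1 -3 -1]
  T: [-1  1 -1  1 -1]
  M: [ 0  1  1  1  1]
  I: [-1 -1 -1  1  1]
Echelon form has 3 nonzero rows (pivots: X1,X2,X3)
n=5, r=3 ⇒ 2 dimensionless groups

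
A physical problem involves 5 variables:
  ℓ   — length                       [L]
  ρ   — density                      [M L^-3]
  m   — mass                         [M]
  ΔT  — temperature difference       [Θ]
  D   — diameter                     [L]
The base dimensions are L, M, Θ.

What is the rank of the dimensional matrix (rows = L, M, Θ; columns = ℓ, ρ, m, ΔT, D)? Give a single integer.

Exponent matrix [L,M,Θ] × [ℓ,ρ,m,ΔT,D]:
  L: [ 1 -3  0  0  1]
  M: [ 0  1  1  0  0]
  Θ: [ 0  0  0  1  0]
Row reduction gives pivot columns ℓ,ρ,ΔT; rank = 3

3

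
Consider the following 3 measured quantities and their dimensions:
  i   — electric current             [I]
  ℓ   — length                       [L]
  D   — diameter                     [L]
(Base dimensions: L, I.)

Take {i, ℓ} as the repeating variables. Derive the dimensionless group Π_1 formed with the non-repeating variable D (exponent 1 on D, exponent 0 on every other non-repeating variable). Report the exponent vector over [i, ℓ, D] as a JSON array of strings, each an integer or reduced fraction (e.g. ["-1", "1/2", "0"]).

["0", "-1", "1"]

Dimensional matrix (L×I by i×ℓ×D):
  L: [ 0  1  1]
  I: [ 1  0  0]
Row reduction gives pivot columns i,ℓ; rank = 2
Pivot set = {i,ℓ}, free = {D}
RREF:
  r0: [   1    0    0]
  r1: [   0    1    1]
Fix exponent of D at 1; solve each RREF row for its pivot's exponent:
  r0: exp(i) + (0)·1 = 0 ⇒ exp(i) = 0
  r1: exp(ℓ) + (1)·1 = 0 ⇒ exp(ℓ) = -1
Π_1 = ℓ^-1 · D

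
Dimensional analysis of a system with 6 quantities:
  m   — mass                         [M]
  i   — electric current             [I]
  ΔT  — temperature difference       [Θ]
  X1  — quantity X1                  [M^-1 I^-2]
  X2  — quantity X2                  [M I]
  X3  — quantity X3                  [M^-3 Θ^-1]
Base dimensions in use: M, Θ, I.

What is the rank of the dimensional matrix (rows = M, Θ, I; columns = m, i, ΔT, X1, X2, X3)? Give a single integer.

3

Exponent matrix [M,Θ,I] × [m,i,ΔT,X1,X2,X3]:
  M: [ 1  0  0 -1  1 -3]
  Θ: [ 0  0  1  0  0 -1]
  I: [ 0  1  0 -2  1  0]
Echelon form has 3 nonzero rows (pivots: m,i,ΔT)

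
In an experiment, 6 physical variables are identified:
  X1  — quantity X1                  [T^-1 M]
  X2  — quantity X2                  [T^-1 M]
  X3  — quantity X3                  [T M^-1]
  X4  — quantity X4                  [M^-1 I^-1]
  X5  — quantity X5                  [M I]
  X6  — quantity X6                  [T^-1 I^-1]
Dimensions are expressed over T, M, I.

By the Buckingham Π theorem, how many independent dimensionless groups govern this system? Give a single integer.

4

Exponent matrix [T,M,I] × [X1,X2,X3,X4,X5,X6]:
  T: [-1 -1  1  0  0 -1]
  M: [ 1  1 -1 -1  1  0]
  I: [ 0  0  0 -1  1 -1]
Row reduction gives pivot columns X1,X4; rank = 2
n=6, r=2 ⇒ 4 dimensionless groups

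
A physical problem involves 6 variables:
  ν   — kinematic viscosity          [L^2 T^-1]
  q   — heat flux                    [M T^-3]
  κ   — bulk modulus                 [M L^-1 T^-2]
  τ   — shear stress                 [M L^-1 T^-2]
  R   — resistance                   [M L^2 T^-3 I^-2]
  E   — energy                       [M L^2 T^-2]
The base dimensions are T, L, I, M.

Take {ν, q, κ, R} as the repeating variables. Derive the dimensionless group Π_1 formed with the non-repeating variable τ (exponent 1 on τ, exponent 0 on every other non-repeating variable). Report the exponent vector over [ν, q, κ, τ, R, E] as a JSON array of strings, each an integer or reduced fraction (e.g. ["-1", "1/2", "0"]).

["0", "0", "-1", "1", "0", "0"]

Dimensional matrix (T×L×I×M by ν×q×κ×τ×R×E):
  T: [-1 -3 -2 -2 -3 -2]
  L: [ 2  0 -1 -1  2  2]
  I: [ 0  0  0  0 -2  0]
  M: [ 0  1  1  1  1  1]
Echelon form has 4 nonzero rows (pivots: ν,q,κ,R)
Repeat: ν,q,κ,R; free: τ,E
RREF:
  r0: [   1    0    0    0    0    3]
  r1: [   0    1    0    0    0   -3]
  r2: [   0    0    1    1    0    4]
  r3: [   0    0    0    0    1    0]
Fix exponent of τ at 1, E at 0; solve each RREF row for its pivot's exponent:
  r0: exp(ν) + (0)·1 = 0 ⇒ exp(ν) = 0
  r1: exp(q) + (0)·1 = 0 ⇒ exp(q) = 0
  r2: exp(κ) + (1)·1 = 0 ⇒ exp(κ) = -1
  r3: exp(R) + (0)·1 = 0 ⇒ exp(R) = 0
Π_1 = κ^-1 · τ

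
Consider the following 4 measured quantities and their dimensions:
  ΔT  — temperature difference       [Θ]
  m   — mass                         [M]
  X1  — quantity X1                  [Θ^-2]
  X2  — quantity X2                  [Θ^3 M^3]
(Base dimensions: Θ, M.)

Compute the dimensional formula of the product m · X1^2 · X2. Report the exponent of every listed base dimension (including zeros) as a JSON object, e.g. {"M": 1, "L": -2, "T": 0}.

{"Θ": -1, "M": 4}

Exponent matrix [Θ,M] × [ΔT,m,X1,X2]:
  Θ: [ 1  0 -2  3]
  M: [ 0  1  0  3]
  [Θ]: (1)·0+(2)·-2+(1)·3 = -1
  [M]: (1)·1+(2)·0+(1)·3 = 4
⇒ Θ^-1 M^4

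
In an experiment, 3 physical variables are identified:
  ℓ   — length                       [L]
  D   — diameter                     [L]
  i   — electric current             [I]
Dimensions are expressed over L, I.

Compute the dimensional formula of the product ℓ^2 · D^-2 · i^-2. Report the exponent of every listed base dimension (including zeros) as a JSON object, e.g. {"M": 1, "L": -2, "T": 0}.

{"L": 0, "I": -2}

Write exponents as rows L,I / cols ℓ,D,i:
  L: [ 1  1  0]
  I: [ 0  0  1]
  [L]: (2)·1+(-2)·1+(-2)·0 = 0
  [I]: (2)·0+(-2)·0+(-2)·1 = -2
⇒ I^-2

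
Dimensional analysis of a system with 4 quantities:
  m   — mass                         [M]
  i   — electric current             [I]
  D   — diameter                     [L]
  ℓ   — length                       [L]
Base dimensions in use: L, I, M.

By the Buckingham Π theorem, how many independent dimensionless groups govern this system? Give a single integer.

1

Write exponents as rows L,I,M / cols m,i,D,ℓ:
  L: [ 0  0  1  1]
  I: [ 0  1  0  0]
  M: [ 1  0  0  0]
RREF → pivots at {m,i,D} ⇒ r = 3
4 vars − rank 3 = 1 Π group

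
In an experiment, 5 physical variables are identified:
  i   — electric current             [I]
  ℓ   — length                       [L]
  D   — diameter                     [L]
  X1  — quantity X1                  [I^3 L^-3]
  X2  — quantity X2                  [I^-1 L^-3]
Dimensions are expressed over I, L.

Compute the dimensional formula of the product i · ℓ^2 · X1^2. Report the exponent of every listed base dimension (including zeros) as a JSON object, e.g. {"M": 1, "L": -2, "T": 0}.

{"I": 7, "L": -4}

Write exponents as rows I,L / cols i,ℓ,D,X1,X2:
  I: [ 1  0  0  3 -1]
  L: [ 0  1  1 -3 -3]
  [I]: (1)·1+(2)·0+(2)·3 = 7
  [L]: (1)·0+(2)·1+(2)·-3 = -4
⇒ I^7 L^-4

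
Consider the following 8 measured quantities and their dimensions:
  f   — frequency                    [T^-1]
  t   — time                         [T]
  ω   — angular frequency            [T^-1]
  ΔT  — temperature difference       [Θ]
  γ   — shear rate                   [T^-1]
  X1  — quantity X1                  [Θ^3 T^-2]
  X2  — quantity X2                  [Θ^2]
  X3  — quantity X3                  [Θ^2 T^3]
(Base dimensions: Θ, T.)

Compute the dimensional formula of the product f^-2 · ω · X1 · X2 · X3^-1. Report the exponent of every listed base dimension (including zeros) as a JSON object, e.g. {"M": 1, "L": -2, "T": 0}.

Write exponents as rows Θ,T / cols f,t,ω,ΔT,γ,X1,X2,X3:
  Θ: [ 0  0  0  1  0  3  2  2]
  T: [-1  1 -1  0 -1 -2  0  3]
  [Θ]: (-2)·0+(1)·0+(1)·3+(1)·2+(-1)·2 = 3
  [T]: (-2)·-1+(1)·-1+(1)·-2+(1)·0+(-1)·3 = -4
⇒ Θ^3 T^-4

{"Θ": 3, "T": -4}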